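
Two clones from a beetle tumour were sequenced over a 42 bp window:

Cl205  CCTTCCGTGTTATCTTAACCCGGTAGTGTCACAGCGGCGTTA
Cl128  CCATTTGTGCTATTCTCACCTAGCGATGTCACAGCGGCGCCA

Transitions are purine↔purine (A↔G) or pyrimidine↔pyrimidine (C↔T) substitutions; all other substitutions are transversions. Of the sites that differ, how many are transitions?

12

The sequences differ at positions 3 (T/A, transversion), 5 (C/T, transition), 6 (C/T, transition), 10 (T/C, transition), 14 (C/T, transition), 15 (T/C, transition), 17 (A/C, transversion), 21 (C/T, transition), 22 (G/A, transition), 24 (T/C, transition), 25 (A/G, transition), 26 (G/A, transition), 40 (T/C, transition), 41 (T/C, transition).
Of the 14 differences, 12 transitions and 2 transversions, so the answer is 12.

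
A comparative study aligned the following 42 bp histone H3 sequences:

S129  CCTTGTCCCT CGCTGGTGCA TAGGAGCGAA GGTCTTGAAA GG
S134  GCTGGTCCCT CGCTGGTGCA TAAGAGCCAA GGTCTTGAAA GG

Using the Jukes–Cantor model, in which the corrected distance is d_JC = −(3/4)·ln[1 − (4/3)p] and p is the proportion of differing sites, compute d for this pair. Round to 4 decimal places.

The sequences differ at positions 1 (C/G), 4 (T/G), 23 (G/A), 28 (G/C).
p = 4/42 = 0.095238.
d = −0.75 · ln(1 − (4/3)·0.095238) = −0.75 · ln(0.873016) = −0.75 · (-0.135801) = 0.1019.

0.1019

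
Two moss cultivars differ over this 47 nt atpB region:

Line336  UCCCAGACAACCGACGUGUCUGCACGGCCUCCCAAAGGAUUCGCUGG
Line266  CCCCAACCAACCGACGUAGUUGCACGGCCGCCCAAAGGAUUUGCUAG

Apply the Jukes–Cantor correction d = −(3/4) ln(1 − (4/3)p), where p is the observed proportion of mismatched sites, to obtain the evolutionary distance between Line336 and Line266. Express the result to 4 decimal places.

0.2211

The sequences differ at positions 1 (U/C), 6 (G/A), 7 (A/C), 18 (G/A), 19 (U/G), 20 (C/U), 30 (U/G), 42 (C/U), 46 (G/A).
p = 9/47 = 0.191489.
d = −0.75 · ln(1 − (4/3)·0.191489) = −0.75 · ln(0.744681) = −0.75 · (-0.294799) = 0.2211.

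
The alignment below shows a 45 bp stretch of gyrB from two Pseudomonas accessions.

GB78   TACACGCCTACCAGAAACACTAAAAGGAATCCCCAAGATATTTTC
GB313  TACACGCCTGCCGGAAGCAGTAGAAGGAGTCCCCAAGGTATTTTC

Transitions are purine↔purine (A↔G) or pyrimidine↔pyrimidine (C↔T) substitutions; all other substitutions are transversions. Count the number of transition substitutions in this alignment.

6

Differing sites — 10:A/G (Ti); 13:A/G (Ti); 17:A/G (Ti); 20:C/G (Tv); 23:A/G (Ti); 29:A/G (Ti); 38:A/G (Ti).
Of the 7 differences, 6 transitions and 1 transversion, so the answer is 6.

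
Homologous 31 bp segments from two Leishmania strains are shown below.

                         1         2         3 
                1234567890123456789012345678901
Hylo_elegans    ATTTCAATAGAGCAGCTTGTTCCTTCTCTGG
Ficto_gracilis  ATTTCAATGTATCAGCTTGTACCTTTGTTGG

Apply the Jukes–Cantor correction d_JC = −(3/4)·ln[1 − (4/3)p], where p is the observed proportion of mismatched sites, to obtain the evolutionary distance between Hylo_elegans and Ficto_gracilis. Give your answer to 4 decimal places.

0.2687

Differing sites — 9:A/G; 10:G/T; 12:G/T; 21:T/A; 26:C/T; 27:T/G; 28:C/T.
p = 7/31 = 0.225806.
d = −0.75 · ln(1 − (4/3)·0.225806) = −0.75 · ln(0.698925) = −0.75 · (-0.358212) = 0.2687.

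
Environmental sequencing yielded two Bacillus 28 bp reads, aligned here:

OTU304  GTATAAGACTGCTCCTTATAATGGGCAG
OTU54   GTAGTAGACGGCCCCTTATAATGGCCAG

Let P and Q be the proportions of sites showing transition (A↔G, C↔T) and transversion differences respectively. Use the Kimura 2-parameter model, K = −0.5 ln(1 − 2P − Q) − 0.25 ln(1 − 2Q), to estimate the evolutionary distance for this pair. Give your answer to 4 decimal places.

Mismatches occur at site 4 (T→G, transversion), site 5 (A→T, transversion), site 10 (T→G, transversion), site 13 (T→C, transition), site 25 (G→C, transversion).
Of the 5 differences, 1 transition and 4 transversions over 28 sites: P = 1/28 = 0.035714, Q = 4/28 = 0.142857.
d = −0.5·ln(0.785715) − 0.25·ln(0.714286) = −0.5·(-0.241161) − 0.25·(-0.336472) = 0.2047.

0.2047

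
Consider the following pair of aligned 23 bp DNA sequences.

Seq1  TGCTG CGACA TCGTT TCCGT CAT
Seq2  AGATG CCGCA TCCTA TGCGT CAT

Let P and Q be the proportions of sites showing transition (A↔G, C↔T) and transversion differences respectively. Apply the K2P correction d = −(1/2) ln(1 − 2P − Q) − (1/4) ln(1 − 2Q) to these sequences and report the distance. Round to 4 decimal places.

0.3981

The sequences differ at positions 1 (T/A, transversion), 3 (C/A, transversion), 7 (G/C, transversion), 8 (A/G, transition), 13 (G/C, transversion), 15 (T/A, transversion), 17 (C/G, transversion).
Of the 7 differences, 1 transition and 6 transversions over 23 sites: P = 1/23 = 0.043478, Q = 6/23 = 0.260870.
d = −0.5·ln(0.652174) − 0.25·ln(0.478260) = −0.5·(-0.427444) − 0.25·(-0.737601) = 0.3981.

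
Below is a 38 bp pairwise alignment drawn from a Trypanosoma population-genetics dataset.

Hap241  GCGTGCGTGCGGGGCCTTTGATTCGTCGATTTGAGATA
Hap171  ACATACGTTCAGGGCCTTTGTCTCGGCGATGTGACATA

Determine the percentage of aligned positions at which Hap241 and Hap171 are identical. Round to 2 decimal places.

73.68%

The sequences differ at positions 1 (G/A), 3 (G/A), 5 (G/A), 9 (G/T), 11 (G/A), 21 (A/T), 22 (T/C), 26 (T/G), 31 (T/G), 35 (G/C).
28 of the 38 sites match, so the percent identity is 28/38 × 100 = 73.68%.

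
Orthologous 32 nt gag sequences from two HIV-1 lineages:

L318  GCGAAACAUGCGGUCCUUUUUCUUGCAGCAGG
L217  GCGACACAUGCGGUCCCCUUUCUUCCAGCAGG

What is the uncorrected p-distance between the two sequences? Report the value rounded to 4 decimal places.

0.1250

Mismatches occur at site 5 (A→C), site 17 (U→C), site 18 (U→C), site 25 (G→C).
There are 4 differences over 32 sites, so p = 4/32 = 0.1250.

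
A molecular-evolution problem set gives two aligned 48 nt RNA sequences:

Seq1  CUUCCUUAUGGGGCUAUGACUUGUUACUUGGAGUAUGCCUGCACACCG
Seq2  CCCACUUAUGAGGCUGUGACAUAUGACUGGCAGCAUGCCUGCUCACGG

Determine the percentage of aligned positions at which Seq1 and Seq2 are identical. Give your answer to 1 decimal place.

The sequences differ at positions 2 (U/C), 3 (U/C), 4 (C/A), 11 (G/A), 16 (A/G), 21 (U/A), 23 (G/A), 25 (U/G), 29 (U/G), 31 (G/C), 34 (U/C), 43 (A/U), 47 (C/G).
35 of the 48 sites match, so the percent identity is 35/48 × 100 = 72.9%.

72.9%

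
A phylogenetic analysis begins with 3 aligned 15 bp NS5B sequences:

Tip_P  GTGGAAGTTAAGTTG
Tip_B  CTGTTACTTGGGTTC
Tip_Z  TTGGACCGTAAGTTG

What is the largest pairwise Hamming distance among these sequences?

8

Pairwise Hamming distances:
  Tip_P vs Tip_B: 7
  Tip_P vs Tip_Z: 4
  Tip_B vs Tip_Z: 8
The largest is 8, between Tip_B and Tip_Z.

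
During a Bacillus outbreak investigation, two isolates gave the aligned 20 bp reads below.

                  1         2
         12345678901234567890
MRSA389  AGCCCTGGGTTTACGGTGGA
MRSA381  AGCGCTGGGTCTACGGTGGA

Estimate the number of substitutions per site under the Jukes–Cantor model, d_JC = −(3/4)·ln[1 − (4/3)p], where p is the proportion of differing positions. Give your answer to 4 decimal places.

0.1073

Mismatches occur at site 4 (C/G), site 11 (T/C).
p = 2/20 = 0.100000.
d = −0.75 · ln(1 − (4/3)·0.100000) = −0.75 · ln(0.866667) = −0.75 · (-0.143100) = 0.1073.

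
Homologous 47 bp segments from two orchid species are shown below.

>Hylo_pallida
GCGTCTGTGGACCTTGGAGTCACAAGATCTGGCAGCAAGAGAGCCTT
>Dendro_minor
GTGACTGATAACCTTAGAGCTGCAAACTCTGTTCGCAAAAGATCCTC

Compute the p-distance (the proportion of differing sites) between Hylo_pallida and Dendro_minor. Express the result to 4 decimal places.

Differing sites — 2:C/T; 4:T/A; 8:T/A; 9:G/T; 10:G/A; 16:G/A; 20:T/C; 21:C/T; 22:A/G; 26:G/A; 27:A/C; 32:G/T; 33:C/T; 34:A/C; 39:G/A; 43:G/T; 47:T/C.
There are 17 differences over 47 sites, so p = 17/47 = 0.3617.

0.3617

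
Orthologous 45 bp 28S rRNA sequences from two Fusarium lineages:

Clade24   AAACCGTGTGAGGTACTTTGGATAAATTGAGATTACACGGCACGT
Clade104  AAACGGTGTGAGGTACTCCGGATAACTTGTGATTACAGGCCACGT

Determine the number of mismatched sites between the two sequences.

Mismatches occur at site 5 (C/G), site 18 (T/C), site 19 (T/C), site 26 (A/C), site 30 (A/T), site 38 (C/G), site 40 (G/C).
That gives 7 mismatches out of 45 aligned sites, so the Hamming distance is 7.

7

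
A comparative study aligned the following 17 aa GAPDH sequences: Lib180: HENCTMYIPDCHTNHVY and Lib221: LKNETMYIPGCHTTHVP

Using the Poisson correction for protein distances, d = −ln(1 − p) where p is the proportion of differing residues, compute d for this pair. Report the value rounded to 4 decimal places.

The sequences differ at positions 1 (H/L), 2 (E/K), 4 (C/E), 10 (D/G), 14 (N/T), 17 (Y/P).
p = 6/17 = 0.352941.
d = −ln(1 − 0.352941) = −ln(0.647059) = 0.4353.

0.4353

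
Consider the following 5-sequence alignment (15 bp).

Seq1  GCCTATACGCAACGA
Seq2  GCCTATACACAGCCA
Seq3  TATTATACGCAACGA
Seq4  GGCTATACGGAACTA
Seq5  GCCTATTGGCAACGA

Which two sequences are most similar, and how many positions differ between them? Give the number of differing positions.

Pairwise Hamming distances:
  Seq1 vs Seq2: 3
  Seq1 vs Seq3: 3
  Seq1 vs Seq4: 3
  Seq1 vs Seq5: 2
  Seq2 vs Seq3: 6
  Seq2 vs Seq4: 5
  Seq2 vs Seq5: 5
  Seq3 vs Seq4: 5
  Seq3 vs Seq5: 5
  Seq4 vs Seq5: 5
The smallest is 2, between Seq1 and Seq5.

2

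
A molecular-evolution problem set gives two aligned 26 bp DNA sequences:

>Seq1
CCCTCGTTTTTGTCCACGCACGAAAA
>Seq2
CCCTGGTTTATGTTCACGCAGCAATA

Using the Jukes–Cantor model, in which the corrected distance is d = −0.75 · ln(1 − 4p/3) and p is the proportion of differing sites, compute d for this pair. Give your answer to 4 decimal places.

0.2758

The sequences differ at positions 5 (C/G), 10 (T/A), 14 (C/T), 21 (C/G), 22 (G/C), 25 (A/T).
p = 6/26 = 0.230769.
d = −0.75 · ln(1 − (4/3)·0.230769) = −0.75 · ln(0.692308) = −0.75 · (-0.367724) = 0.2758.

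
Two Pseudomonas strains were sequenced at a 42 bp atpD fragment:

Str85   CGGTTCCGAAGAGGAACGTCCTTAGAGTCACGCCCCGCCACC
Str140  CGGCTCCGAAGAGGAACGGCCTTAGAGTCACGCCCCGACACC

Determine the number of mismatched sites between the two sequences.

Mismatches occur at site 4 (T/C), site 19 (T/G), site 38 (C/A).
That gives 3 mismatches out of 42 aligned sites, so the Hamming distance is 3.

3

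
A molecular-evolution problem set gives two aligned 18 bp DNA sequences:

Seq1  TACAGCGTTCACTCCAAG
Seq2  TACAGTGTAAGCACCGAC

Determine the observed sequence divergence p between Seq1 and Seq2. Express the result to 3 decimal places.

0.389

Differing sites — 6:C/T; 9:T/A; 10:C/A; 11:A/G; 13:T/A; 16:A/G; 18:G/C.
There are 7 differences over 18 sites, so p = 7/18 = 0.389.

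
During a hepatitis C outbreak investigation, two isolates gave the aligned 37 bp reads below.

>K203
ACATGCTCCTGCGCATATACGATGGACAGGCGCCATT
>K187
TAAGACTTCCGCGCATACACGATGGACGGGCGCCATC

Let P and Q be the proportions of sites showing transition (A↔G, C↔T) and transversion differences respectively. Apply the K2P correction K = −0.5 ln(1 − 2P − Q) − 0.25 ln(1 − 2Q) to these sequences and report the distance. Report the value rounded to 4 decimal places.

Differing sites — 1:A/T (Tv); 2:C/A (Tv); 4:T/G (Tv); 5:G/A (Ti); 8:C/T (Ti); 10:T/C (Ti); 18:T/C (Ti); 28:A/G (Ti); 37:T/C (Ti).
Of the 9 differences, 6 transitions and 3 transversions over 37 sites: P = 6/37 = 0.162162, Q = 3/37 = 0.081081.
d = −0.5·ln(0.594595) − 0.25·ln(0.837838) = −0.5·(-0.519875) − 0.25·(-0.176931) = 0.3042.

0.3042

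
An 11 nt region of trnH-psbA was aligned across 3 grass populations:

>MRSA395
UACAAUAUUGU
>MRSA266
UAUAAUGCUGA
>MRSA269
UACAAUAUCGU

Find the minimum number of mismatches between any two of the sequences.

1

Pairwise Hamming distances:
  MRSA395 vs MRSA266: 4
  MRSA395 vs MRSA269: 1
  MRSA266 vs MRSA269: 5
The smallest is 1, between MRSA395 and MRSA269.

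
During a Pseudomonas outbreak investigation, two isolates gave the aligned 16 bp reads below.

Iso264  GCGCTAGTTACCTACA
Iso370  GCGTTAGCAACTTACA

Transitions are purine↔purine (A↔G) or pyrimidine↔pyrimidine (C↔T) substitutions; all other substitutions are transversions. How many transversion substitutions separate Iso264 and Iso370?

1

Mismatches occur at site 4 (C↔T, transition), site 8 (T↔C, transition), site 9 (T↔A, transversion), site 12 (C↔T, transition).
Of the 4 differences, 3 transitions and 1 transversion, so the answer is 1.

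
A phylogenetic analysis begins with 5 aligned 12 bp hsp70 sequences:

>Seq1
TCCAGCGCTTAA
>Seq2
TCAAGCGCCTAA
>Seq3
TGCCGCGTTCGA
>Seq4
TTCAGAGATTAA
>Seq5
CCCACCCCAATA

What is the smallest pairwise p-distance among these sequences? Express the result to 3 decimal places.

0.167

Pairwise Hamming distances:
  Seq1 vs Seq2: 2
  Seq1 vs Seq3: 5
  Seq1 vs Seq4: 3
  Seq1 vs Seq5: 6
  Seq2 vs Seq3: 7
  Seq2 vs Seq4: 5
  Seq2 vs Seq5: 7
  Seq3 vs Seq4: 6
  Seq3 vs Seq5: 9
  Seq4 vs Seq5: 9
The smallest is 2 mismatches, between Seq1 and Seq2; p = 2/12 = 0.167.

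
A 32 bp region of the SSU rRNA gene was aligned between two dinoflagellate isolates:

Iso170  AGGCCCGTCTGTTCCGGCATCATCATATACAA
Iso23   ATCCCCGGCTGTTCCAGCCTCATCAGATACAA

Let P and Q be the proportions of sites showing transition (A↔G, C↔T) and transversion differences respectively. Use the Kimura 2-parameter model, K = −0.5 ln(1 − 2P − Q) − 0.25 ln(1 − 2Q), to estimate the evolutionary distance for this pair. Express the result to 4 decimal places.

Differing sites — 2:G/T (Tv); 3:G/C (Tv); 8:T/G (Tv); 16:G/A (Ti); 19:A/C (Tv); 26:T/G (Tv).
Of the 6 differences, 1 transition and 5 transversions over 32 sites: P = 1/32 = 0.031250, Q = 5/32 = 0.156250.
d = −0.5·ln(0.781250) − 0.25·ln(0.687500) = −0.5·(-0.246860) − 0.25·(-0.374693) = 0.2171.

0.2171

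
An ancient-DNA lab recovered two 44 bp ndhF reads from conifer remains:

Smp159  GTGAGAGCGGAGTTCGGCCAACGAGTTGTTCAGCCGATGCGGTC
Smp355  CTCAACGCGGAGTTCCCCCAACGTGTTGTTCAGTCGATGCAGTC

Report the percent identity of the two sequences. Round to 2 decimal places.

Mismatches occur at site 1 (G↔C), site 3 (G↔C), site 5 (G↔A), site 6 (A↔C), site 16 (G↔C), site 17 (G↔C), site 24 (A↔T), site 34 (C↔T), site 41 (G↔A).
35 of the 44 sites match, so the percent identity is 35/44 × 100 = 79.55%.

79.55%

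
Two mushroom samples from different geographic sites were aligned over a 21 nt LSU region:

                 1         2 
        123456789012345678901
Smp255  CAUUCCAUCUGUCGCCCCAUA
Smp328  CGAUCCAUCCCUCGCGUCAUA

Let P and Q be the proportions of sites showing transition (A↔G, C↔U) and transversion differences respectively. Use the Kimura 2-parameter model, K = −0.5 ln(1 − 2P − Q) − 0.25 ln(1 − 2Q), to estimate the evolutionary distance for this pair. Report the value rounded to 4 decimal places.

Differing sites — 2:A/G (Ti); 3:U/A (Tv); 10:U/C (Ti); 11:G/C (Tv); 16:C/G (Tv); 17:C/U (Ti).
Of the 6 differences, 3 transitions and 3 transversions over 21 sites: P = 3/21 = 0.142857, Q = 3/21 = 0.142857.
d = −0.5·ln(0.571429) − 0.25·ln(0.714286) = −0.5·(-0.559615) − 0.25·(-0.336472) = 0.3639.

0.3639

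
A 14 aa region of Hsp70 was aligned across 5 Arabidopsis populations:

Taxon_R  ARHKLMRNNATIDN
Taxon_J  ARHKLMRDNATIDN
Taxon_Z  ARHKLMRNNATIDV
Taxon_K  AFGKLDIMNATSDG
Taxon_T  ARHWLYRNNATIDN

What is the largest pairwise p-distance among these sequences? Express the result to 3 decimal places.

Pairwise Hamming distances:
  Taxon_R vs Taxon_J: 1
  Taxon_R vs Taxon_Z: 1
  Taxon_R vs Taxon_K: 7
  Taxon_R vs Taxon_T: 2
  Taxon_J vs Taxon_Z: 2
  Taxon_J vs Taxon_K: 7
  Taxon_J vs Taxon_T: 3
  Taxon_Z vs Taxon_K: 7
  Taxon_Z vs Taxon_T: 3
  Taxon_K vs Taxon_T: 8
The largest is 8 mismatches, between Taxon_K and Taxon_T; p = 8/14 = 0.571.

0.571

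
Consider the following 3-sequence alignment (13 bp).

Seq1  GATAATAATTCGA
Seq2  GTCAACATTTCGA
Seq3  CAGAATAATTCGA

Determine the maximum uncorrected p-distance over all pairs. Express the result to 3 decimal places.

0.385

Pairwise Hamming distances:
  Seq1 vs Seq2: 4
  Seq1 vs Seq3: 2
  Seq2 vs Seq3: 5
The largest is 5 mismatches, between Seq2 and Seq3; p = 5/13 = 0.385.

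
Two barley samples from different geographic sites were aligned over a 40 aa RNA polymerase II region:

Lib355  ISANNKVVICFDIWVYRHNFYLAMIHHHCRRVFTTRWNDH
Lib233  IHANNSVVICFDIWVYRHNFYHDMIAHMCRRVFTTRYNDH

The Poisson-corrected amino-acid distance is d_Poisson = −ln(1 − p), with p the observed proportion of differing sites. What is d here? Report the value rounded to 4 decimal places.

Differing sites — 2:S/H; 6:K/S; 22:L/H; 23:A/D; 26:H/A; 28:H/M; 37:W/Y.
p = 7/40 = 0.175000.
d = −ln(1 − 0.175000) = −ln(0.825000) = 0.1924.

0.1924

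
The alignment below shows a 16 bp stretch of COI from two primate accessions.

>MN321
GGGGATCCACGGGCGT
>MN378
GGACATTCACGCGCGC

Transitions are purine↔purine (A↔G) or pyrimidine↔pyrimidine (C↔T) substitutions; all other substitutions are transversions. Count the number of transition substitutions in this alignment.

Differing sites — 3:G/A (Ti); 4:G/C (Tv); 7:C/T (Ti); 12:G/C (Tv); 16:T/C (Ti).
Of the 5 differences, 3 transitions and 2 transversions, so the answer is 3.

3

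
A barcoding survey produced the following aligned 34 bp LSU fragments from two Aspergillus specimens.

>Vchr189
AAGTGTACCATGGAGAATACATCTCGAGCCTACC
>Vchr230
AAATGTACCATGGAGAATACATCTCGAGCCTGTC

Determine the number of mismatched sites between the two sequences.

3

The sequences differ at positions 3 (G/A), 32 (A/G), 33 (C/T).
That gives 3 mismatches out of 34 aligned sites, so the Hamming distance is 3.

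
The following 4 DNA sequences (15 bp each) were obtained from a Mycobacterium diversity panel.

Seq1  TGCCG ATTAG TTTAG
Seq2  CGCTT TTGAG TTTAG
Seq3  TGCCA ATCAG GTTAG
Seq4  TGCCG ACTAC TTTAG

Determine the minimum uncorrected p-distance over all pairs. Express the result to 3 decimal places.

Pairwise Hamming distances:
  Seq1 vs Seq2: 5
  Seq1 vs Seq3: 3
  Seq1 vs Seq4: 2
  Seq2 vs Seq3: 6
  Seq2 vs Seq4: 7
  Seq3 vs Seq4: 5
The smallest is 2 mismatches, between Seq1 and Seq4; p = 2/15 = 0.133.

0.133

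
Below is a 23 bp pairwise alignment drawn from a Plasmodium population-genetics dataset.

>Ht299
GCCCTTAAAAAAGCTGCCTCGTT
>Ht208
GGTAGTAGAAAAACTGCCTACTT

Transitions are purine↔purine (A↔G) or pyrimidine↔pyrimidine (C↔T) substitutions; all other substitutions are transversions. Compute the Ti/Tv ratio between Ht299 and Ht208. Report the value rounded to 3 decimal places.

Mismatches occur at site 2 (C/G, transversion), site 3 (C/T, transition), site 4 (C/A, transversion), site 5 (T/G, transversion), site 8 (A/G, transition), site 13 (G/A, transition), site 20 (C/A, transversion), site 21 (G/C, transversion).
Of the 8 differences, 3 transitions and 5 transversions, so Ti/Tv = 3/5 = 0.600.

0.600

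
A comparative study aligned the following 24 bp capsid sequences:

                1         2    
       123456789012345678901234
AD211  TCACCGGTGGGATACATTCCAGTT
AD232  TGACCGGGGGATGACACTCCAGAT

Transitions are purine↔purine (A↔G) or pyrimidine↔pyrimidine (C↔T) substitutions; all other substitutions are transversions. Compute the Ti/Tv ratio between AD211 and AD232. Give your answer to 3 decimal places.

Mismatches occur at site 2 (C/G, transversion), site 8 (T/G, transversion), site 11 (G/A, transition), site 12 (A/T, transversion), site 13 (T/G, transversion), site 17 (T/C, transition), site 23 (T/A, transversion).
Of the 7 differences, 2 transitions and 5 transversions, so Ti/Tv = 2/5 = 0.400.

0.400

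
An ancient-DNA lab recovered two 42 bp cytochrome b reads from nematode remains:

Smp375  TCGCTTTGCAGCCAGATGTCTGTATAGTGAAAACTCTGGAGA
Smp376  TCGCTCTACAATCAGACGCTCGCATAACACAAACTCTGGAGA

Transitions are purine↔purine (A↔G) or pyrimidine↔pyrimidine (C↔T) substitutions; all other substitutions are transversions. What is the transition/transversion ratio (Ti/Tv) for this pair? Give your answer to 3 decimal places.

Differing sites — 6:T/C (Ti); 8:G/A (Ti); 11:G/A (Ti); 12:C/T (Ti); 17:T/C (Ti); 19:T/C (Ti); 20:C/T (Ti); 21:T/C (Ti); 23:T/C (Ti); 27:G/A (Ti); 28:T/C (Ti); 29:G/A (Ti); 30:A/C (Tv).
Of the 13 differences, 12 transitions and 1 transversion, so Ti/Tv = 12/1 = 12.000.

12.000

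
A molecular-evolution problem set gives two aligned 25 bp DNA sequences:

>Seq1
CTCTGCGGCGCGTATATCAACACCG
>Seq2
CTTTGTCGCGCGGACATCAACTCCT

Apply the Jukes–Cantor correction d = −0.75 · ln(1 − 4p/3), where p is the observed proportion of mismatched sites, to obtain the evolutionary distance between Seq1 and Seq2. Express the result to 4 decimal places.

0.3505

Mismatches occur at site 3 (C↔T), site 6 (C↔T), site 7 (G↔C), site 13 (T↔G), site 15 (T↔C), site 22 (A↔T), site 25 (G↔T).
p = 7/25 = 0.280000.
d = −0.75 · ln(1 − (4/3)·0.280000) = −0.75 · ln(0.626667) = −0.75 · (-0.467340) = 0.3505.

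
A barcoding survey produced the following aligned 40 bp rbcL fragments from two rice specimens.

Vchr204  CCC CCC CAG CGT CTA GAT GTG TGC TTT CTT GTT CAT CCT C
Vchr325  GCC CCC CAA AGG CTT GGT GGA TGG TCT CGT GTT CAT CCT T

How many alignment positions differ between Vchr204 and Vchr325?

Differing sites — 1:C/G; 9:G/A; 10:C/A; 12:T/G; 15:A/T; 17:A/G; 20:T/G; 21:G/A; 24:C/G; 26:T/C; 29:T/G; 40:C/T.
That gives 12 mismatches out of 40 aligned sites, so the Hamming distance is 12.

12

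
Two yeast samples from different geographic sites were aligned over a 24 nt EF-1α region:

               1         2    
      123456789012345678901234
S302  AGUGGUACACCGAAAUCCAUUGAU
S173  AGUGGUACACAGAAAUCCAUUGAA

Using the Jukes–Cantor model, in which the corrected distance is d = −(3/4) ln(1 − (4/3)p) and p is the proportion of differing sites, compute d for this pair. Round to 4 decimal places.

0.0883

Differing sites — 11:C/A; 24:U/A.
p = 2/24 = 0.083333.
d = −0.75 · ln(1 − (4/3)·0.083333) = −0.75 · ln(0.888889) = −0.75 · (-0.117783) = 0.0883.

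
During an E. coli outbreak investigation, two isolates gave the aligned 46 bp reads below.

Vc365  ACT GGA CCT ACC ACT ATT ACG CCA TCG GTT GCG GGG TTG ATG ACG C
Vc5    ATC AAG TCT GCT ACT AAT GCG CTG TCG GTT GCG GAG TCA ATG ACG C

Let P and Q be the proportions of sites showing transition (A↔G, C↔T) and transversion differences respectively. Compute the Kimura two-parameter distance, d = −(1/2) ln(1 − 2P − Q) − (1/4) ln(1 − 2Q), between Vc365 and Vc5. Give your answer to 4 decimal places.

Differing sites — 2:C/T (Ti); 3:T/C (Ti); 4:G/A (Ti); 5:G/A (Ti); 6:A/G (Ti); 7:C/T (Ti); 10:A/G (Ti); 12:C/T (Ti); 17:T/A (Tv); 19:A/G (Ti); 23:C/T (Ti); 24:A/G (Ti); 35:G/A (Ti); 38:T/C (Ti); 39:G/A (Ti).
Of the 15 differences, 14 transitions and 1 transversion over 46 sites: P = 14/46 = 0.304348, Q = 1/46 = 0.021739.
d = −0.5·ln(0.369565) − 0.25·ln(0.956522) = −0.5·(-0.995429) − 0.25·(-0.044451) = 0.5088.

0.5088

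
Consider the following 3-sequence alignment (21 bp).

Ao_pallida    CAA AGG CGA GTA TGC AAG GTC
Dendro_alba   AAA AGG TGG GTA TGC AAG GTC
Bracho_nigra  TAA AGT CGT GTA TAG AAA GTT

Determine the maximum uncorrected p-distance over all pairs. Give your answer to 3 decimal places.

0.381

Pairwise Hamming distances:
  Ao_pallida vs Dendro_alba: 3
  Ao_pallida vs Bracho_nigra: 7
  Dendro_alba vs Bracho_nigra: 8
The largest is 8 mismatches, between Dendro_alba and Bracho_nigra; p = 8/21 = 0.381.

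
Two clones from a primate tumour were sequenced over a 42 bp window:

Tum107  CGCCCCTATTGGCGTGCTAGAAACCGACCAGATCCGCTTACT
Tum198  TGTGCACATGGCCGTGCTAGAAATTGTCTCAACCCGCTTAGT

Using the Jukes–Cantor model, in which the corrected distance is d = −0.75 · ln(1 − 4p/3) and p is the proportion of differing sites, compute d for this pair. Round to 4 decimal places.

0.4850

The sequences differ at positions 1 (C/T), 3 (C/T), 4 (C/G), 6 (C/A), 7 (T/C), 10 (T/G), 12 (G/C), 24 (C/T), 25 (C/T), 27 (A/T), 29 (C/T), 30 (A/C), 31 (G/A), 33 (T/C), 41 (C/G).
p = 15/42 = 0.357143.
d = −0.75 · ln(1 − (4/3)·0.357143) = −0.75 · ln(0.523809) = −0.75 · (-0.646628) = 0.4850.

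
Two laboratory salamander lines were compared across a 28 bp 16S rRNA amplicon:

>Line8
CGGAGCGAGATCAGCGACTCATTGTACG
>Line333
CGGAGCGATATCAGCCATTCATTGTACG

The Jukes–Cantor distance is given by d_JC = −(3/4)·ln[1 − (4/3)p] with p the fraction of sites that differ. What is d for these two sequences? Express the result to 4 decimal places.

Differing sites — 9:G/T; 16:G/C; 18:C/T.
p = 3/28 = 0.107143.
d = −0.75 · ln(1 − (4/3)·0.107143) = −0.75 · ln(0.857143) = −0.75 · (-0.154151) = 0.1156.

0.1156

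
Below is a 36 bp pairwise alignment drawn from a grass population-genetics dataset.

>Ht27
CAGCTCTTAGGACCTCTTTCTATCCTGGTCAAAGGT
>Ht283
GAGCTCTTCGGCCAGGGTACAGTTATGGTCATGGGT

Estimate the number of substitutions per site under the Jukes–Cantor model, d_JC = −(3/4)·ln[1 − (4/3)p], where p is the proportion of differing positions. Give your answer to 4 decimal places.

Mismatches occur at site 1 (C→G), site 9 (A→C), site 12 (A→C), site 14 (C→A), site 15 (T→G), site 16 (C→G), site 17 (T→G), site 19 (T→A), site 21 (T→A), site 22 (A→G), site 24 (C→T), site 25 (C→A), site 32 (A→T), site 33 (A→G).
p = 14/36 = 0.388889.
d = −0.75 · ln(1 − (4/3)·0.388889) = −0.75 · ln(0.481481) = −0.75 · (-0.730889) = 0.5482.

0.5482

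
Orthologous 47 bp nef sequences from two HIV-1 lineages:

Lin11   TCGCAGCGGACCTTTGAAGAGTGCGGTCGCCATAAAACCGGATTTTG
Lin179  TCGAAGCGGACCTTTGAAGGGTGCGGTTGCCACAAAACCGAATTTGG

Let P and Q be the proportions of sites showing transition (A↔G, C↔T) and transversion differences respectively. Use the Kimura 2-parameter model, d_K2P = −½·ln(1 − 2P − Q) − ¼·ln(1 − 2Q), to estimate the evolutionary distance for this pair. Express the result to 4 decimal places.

0.1419

The sequences differ at positions 4 (C/A, transversion), 20 (A/G, transition), 28 (C/T, transition), 33 (T/C, transition), 41 (G/A, transition), 46 (T/G, transversion).
Of the 6 differences, 4 transitions and 2 transversions over 47 sites: P = 4/47 = 0.085106, Q = 2/47 = 0.042553.
d = −0.5·ln(0.787235) − 0.25·ln(0.914894) = −0.5·(-0.239228) − 0.25·(-0.088947) = 0.1419.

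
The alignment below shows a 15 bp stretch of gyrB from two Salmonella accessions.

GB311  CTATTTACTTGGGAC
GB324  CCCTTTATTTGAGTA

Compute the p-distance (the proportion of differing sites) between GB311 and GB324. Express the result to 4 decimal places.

Differing sites — 2:T/C; 3:A/C; 8:C/T; 12:G/A; 14:A/T; 15:C/A.
There are 6 differences over 15 sites, so p = 6/15 = 0.4000.

0.4000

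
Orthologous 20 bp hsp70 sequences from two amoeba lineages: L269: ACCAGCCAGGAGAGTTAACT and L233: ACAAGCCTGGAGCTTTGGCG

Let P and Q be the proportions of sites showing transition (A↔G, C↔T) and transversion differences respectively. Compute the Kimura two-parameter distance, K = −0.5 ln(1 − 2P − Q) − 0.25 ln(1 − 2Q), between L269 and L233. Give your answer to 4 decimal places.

0.4722

Differing sites — 3:C/A (Tv); 8:A/T (Tv); 13:A/C (Tv); 14:G/T (Tv); 17:A/G (Ti); 18:A/G (Ti); 20:T/G (Tv).
Of the 7 differences, 2 transitions and 5 transversions over 20 sites: P = 2/20 = 0.100000, Q = 5/20 = 0.250000.
d = −0.5·ln(0.550000) − 0.25·ln(0.500000) = −0.5·(-0.597837) − 0.25·(-0.693147) = 0.4722.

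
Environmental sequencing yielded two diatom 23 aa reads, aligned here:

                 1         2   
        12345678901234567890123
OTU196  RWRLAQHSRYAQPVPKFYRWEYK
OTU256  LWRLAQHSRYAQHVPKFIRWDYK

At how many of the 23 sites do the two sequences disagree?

Differing sites — 1:R/L; 13:P/H; 18:Y/I; 21:E/D.
That gives 4 mismatches out of 23 aligned sites, so the Hamming distance is 4.

4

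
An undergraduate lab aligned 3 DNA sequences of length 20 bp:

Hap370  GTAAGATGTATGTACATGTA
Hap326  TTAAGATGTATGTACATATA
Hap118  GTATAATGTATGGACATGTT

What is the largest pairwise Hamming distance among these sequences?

6

Pairwise Hamming distances:
  Hap370 vs Hap326: 2
  Hap370 vs Hap118: 4
  Hap326 vs Hap118: 6
The largest is 6, between Hap326 and Hap118.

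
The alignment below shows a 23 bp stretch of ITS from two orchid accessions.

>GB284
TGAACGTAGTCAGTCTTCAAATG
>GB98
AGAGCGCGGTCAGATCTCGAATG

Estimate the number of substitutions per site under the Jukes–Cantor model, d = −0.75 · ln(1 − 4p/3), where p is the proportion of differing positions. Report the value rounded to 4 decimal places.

Mismatches occur at site 1 (T→A), site 4 (A→G), site 7 (T→C), site 8 (A→G), site 14 (T→A), site 15 (C→T), site 16 (T→C), site 19 (A→G).
p = 8/23 = 0.347826.
d = −0.75 · ln(1 − (4/3)·0.347826) = −0.75 · ln(0.536232) = −0.75 · (-0.623188) = 0.4674.

0.4674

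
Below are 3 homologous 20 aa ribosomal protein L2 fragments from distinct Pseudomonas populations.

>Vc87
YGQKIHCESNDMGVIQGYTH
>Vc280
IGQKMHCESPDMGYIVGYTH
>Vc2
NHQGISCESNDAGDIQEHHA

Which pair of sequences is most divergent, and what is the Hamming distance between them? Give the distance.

Pairwise Hamming distances:
  Vc87 vs Vc280: 5
  Vc87 vs Vc2: 10
  Vc280 vs Vc2: 13
The largest is 13, between Vc280 and Vc2.

13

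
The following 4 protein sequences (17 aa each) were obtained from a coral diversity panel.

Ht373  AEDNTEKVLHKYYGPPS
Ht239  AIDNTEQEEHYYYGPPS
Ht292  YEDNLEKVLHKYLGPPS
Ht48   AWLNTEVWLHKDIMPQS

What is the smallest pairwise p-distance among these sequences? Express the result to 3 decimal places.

Pairwise Hamming distances:
  Ht373 vs Ht239: 5
  Ht373 vs Ht292: 3
  Ht373 vs Ht48: 8
  Ht239 vs Ht292: 8
  Ht239 vs Ht48: 10
  Ht292 vs Ht48: 10
The smallest is 3 mismatches, between Ht373 and Ht292; p = 3/17 = 0.176.

0.176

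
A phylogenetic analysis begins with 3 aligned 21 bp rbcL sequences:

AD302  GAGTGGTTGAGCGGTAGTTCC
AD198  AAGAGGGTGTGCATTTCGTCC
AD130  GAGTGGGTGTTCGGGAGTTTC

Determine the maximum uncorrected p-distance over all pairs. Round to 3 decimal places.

0.476

Pairwise Hamming distances:
  AD302 vs AD198: 9
  AD302 vs AD130: 5
  AD198 vs AD130: 10
The largest is 10 mismatches, between AD198 and AD130; p = 10/21 = 0.476.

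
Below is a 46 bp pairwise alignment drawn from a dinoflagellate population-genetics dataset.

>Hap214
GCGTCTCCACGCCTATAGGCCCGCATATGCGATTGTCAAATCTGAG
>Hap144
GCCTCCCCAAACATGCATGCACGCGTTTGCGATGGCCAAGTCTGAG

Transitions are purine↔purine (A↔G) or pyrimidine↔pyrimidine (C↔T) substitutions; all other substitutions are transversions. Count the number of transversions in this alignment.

Differing sites — 3:G/C (Tv); 6:T/C (Ti); 10:C/A (Tv); 11:G/A (Ti); 13:C/A (Tv); 15:A/G (Ti); 16:T/C (Ti); 18:G/T (Tv); 21:C/A (Tv); 25:A/G (Ti); 27:A/T (Tv); 34:T/G (Tv); 36:T/C (Ti); 40:A/G (Ti).
Of the 14 differences, 7 transitions and 7 transversions, so the answer is 7.

7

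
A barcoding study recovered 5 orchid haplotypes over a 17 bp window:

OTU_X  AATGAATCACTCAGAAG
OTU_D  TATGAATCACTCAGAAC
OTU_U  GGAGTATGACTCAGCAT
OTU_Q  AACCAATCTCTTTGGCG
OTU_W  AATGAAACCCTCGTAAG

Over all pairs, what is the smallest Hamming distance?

2

Pairwise Hamming distances:
  OTU_X vs OTU_D: 2
  OTU_X vs OTU_U: 7
  OTU_X vs OTU_Q: 7
  OTU_X vs OTU_W: 4
  OTU_D vs OTU_U: 7
  OTU_D vs OTU_Q: 9
  OTU_D vs OTU_W: 6
  OTU_U vs OTU_Q: 12
  OTU_U vs OTU_W: 11
  OTU_Q vs OTU_W: 9
The smallest is 2, between OTU_X and OTU_D.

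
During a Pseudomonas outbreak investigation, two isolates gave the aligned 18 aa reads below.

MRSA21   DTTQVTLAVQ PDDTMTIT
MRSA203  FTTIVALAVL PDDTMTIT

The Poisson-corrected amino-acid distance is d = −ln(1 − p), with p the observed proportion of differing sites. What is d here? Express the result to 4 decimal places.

Mismatches occur at site 1 (D↔F), site 4 (Q↔I), site 6 (T↔A), site 10 (Q↔L).
p = 4/18 = 0.222222.
d = −ln(1 − 0.222222) = −ln(0.777778) = 0.2513.

0.2513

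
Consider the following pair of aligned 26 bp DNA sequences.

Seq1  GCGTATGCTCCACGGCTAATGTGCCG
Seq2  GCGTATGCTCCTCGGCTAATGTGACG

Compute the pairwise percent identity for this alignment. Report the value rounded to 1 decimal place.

92.3%

The sequences differ at positions 12 (A/T), 24 (C/A).
24 of the 26 sites match, so the percent identity is 24/26 × 100 = 92.3%.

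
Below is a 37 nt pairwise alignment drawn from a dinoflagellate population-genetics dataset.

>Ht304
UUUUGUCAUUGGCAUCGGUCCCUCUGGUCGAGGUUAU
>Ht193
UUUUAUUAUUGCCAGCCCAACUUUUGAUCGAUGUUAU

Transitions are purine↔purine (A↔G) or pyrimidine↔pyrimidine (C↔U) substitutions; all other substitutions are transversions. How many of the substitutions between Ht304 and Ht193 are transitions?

5

Mismatches occur at site 5 (G/A, transition), site 7 (C/U, transition), site 12 (G/C, transversion), site 15 (U/G, transversion), site 17 (G/C, transversion), site 18 (G/C, transversion), site 19 (U/A, transversion), site 20 (C/A, transversion), site 22 (C/U, transition), site 24 (C/U, transition), site 27 (G/A, transition), site 32 (G/U, transversion).
Of the 12 differences, 5 transitions and 7 transversions, so the answer is 5.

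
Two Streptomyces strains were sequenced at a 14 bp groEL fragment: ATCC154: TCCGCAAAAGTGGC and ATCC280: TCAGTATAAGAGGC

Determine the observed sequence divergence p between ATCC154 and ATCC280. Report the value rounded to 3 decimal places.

0.286

Mismatches occur at site 3 (C→A), site 5 (C→T), site 7 (A→T), site 11 (T→A).
There are 4 differences over 14 sites, so p = 4/14 = 0.286.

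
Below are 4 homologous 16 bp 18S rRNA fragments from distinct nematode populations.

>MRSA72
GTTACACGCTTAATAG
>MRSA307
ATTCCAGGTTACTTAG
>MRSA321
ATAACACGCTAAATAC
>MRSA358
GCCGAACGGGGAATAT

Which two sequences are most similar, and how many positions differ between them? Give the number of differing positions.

4

Pairwise Hamming distances:
  MRSA72 vs MRSA307: 7
  MRSA72 vs MRSA321: 4
  MRSA72 vs MRSA358: 8
  MRSA307 vs MRSA321: 7
  MRSA307 vs MRSA358: 12
  MRSA321 vs MRSA358: 9
The smallest is 4, between MRSA72 and MRSA321.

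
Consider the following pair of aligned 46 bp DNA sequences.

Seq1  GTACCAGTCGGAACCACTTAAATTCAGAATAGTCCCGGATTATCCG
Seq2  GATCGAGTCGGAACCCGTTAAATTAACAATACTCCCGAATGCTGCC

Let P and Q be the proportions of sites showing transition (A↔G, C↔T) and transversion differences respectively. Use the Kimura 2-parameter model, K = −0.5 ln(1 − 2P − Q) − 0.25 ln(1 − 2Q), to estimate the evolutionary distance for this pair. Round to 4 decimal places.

0.3659

Mismatches occur at site 2 (T→A, transversion), site 3 (A→T, transversion), site 5 (C→G, transversion), site 16 (A→C, transversion), site 17 (C→G, transversion), site 25 (C→A, transversion), site 27 (G→C, transversion), site 32 (G→C, transversion), site 38 (G→A, transition), site 41 (T→G, transversion), site 42 (A→C, transversion), site 44 (C→G, transversion), site 46 (G→C, transversion).
Of the 13 differences, 1 transition and 12 transversions over 46 sites: P = 1/46 = 0.021739, Q = 12/46 = 0.260870.
d = −0.5·ln(0.695652) − 0.25·ln(0.478260) = −0.5·(-0.362906) − 0.25·(-0.737601) = 0.3659.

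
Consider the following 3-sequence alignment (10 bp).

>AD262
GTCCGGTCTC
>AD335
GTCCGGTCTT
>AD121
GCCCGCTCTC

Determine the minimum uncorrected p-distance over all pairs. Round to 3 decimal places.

0.100

Pairwise Hamming distances:
  AD262 vs AD335: 1
  AD262 vs AD121: 2
  AD335 vs AD121: 3
The smallest is 1 mismatch, between AD262 and AD335; p = 1/10 = 0.100.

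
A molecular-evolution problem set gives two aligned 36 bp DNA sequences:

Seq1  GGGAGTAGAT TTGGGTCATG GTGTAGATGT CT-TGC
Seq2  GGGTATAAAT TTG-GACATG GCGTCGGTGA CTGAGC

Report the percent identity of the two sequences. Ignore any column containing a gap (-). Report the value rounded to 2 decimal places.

73.53%

Excluding the 2 gap columns leaves 34 comparable sites.
The sequences differ at positions 4 (A/T), 5 (G/A), 8 (G/A), 16 (T/A), 22 (T/C), 25 (A/C), 27 (A/G), 30 (T/A), 34 (T/A).
25 of the 34 comparable sites match, so the percent identity is 25/34 × 100 = 73.53%.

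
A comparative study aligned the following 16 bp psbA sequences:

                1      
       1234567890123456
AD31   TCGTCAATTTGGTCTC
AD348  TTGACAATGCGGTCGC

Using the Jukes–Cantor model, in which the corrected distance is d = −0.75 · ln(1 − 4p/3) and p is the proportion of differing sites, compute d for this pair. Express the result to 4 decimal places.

Mismatches occur at site 2 (C↔T), site 4 (T↔A), site 9 (T↔G), site 10 (T↔C), site 15 (T↔G).
p = 5/16 = 0.312500.
d = −0.75 · ln(1 − (4/3)·0.312500) = −0.75 · ln(0.583333) = −0.75 · (-0.538997) = 0.4042.

0.4042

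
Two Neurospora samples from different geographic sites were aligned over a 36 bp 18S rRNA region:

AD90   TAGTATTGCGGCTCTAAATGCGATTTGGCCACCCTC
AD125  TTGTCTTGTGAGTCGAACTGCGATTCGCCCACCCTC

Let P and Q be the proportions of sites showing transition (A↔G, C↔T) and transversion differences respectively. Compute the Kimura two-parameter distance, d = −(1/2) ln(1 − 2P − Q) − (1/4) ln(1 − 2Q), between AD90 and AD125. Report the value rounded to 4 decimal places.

0.3041

Mismatches occur at site 2 (A/T, transversion), site 5 (A/C, transversion), site 9 (C/T, transition), site 11 (G/A, transition), site 12 (C/G, transversion), site 15 (T/G, transversion), site 18 (A/C, transversion), site 26 (T/C, transition), site 28 (G/C, transversion).
Of the 9 differences, 3 transitions and 6 transversions over 36 sites: P = 3/36 = 0.083333, Q = 6/36 = 0.166667.
d = −0.5·ln(0.666667) − 0.25·ln(0.666666) = −0.5·(-0.405465) − 0.25·(-0.405466) = 0.3041.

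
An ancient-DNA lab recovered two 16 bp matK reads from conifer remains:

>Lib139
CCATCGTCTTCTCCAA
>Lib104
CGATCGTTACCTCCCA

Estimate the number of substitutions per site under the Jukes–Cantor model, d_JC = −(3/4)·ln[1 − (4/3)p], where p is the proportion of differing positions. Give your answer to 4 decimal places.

Differing sites — 2:C/G; 8:C/T; 9:T/A; 10:T/C; 15:A/C.
p = 5/16 = 0.312500.
d = −0.75 · ln(1 − (4/3)·0.312500) = −0.75 · ln(0.583333) = −0.75 · (-0.538997) = 0.4042.

0.4042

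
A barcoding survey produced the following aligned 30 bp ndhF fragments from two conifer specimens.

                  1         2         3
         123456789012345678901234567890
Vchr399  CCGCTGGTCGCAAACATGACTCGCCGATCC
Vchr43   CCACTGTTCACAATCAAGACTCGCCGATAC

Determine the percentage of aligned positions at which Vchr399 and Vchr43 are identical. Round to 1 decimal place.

80.0%

Mismatches occur at site 3 (G/A), site 7 (G/T), site 10 (G/A), site 14 (A/T), site 17 (T/A), site 29 (C/A).
24 of the 30 sites match, so the percent identity is 24/30 × 100 = 80.0%.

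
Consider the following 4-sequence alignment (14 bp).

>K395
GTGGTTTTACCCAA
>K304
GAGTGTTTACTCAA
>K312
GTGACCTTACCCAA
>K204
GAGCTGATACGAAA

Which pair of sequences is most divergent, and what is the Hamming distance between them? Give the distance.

Pairwise Hamming distances:
  K395 vs K304: 4
  K395 vs K312: 3
  K395 vs K204: 6
  K304 vs K312: 5
  K304 vs K204: 6
  K312 vs K204: 7
The largest is 7, between K312 and K204.

7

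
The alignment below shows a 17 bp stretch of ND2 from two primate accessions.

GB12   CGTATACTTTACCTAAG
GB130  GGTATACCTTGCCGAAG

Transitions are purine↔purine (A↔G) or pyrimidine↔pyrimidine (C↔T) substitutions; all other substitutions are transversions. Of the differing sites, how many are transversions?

Mismatches occur at site 1 (C→G, transversion), site 8 (T→C, transition), site 11 (A→G, transition), site 14 (T→G, transversion).
Of the 4 differences, 2 transitions and 2 transversions, so the answer is 2.

2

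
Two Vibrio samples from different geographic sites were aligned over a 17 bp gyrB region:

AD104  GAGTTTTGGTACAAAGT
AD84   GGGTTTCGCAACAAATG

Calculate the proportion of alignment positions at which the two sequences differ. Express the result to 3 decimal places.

The sequences differ at positions 2 (A/G), 7 (T/C), 9 (G/C), 10 (T/A), 16 (G/T), 17 (T/G).
There are 6 differences over 17 sites, so p = 6/17 = 0.353.

0.353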